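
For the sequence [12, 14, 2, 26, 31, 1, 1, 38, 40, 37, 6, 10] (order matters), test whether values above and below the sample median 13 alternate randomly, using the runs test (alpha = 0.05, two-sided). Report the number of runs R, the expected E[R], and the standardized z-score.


Step 1: Compute median = 13; label A = above, B = below.
Labels in order: BABAABBAAABB  (n_A = 6, n_B = 6)
Step 2: Count runs R = 7.
Step 3: Under H0 (random ordering), E[R] = 2*n_A*n_B/(n_A+n_B) + 1 = 2*6*6/12 + 1 = 7.0000.
        Var[R] = 2*n_A*n_B*(2*n_A*n_B - n_A - n_B) / ((n_A+n_B)^2 * (n_A+n_B-1)) = 4320/1584 = 2.7273.
        SD[R] = 1.6514.
Step 4: R = E[R], so z = 0 with no continuity correction.
Step 5: Two-sided p-value via normal approximation = 2*(1 - Phi(|z|)) = 1.000000.
Step 6: alpha = 0.05. fail to reject H0.

R = 7, z = 0.0000, p = 1.000000, fail to reject H0.


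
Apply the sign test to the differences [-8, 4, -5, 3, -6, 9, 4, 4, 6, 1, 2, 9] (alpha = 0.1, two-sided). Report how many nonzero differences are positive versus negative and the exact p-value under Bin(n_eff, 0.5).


Step 1: Discard zero differences. Original n = 12; n_eff = number of nonzero differences = 12.
Nonzero differences (with sign): -8, +4, -5, +3, -6, +9, +4, +4, +6, +1, +2, +9
Step 2: Count signs: positive = 9, negative = 3.
Step 3: Under H0: P(positive) = 0.5, so the number of positives S ~ Bin(12, 0.5).
Step 4: Two-sided exact p-value = sum of Bin(12,0.5) probabilities at or below the observed probability = 0.145996.
Step 5: alpha = 0.1. fail to reject H0.

n_eff = 12, pos = 9, neg = 3, p = 0.145996, fail to reject H0.


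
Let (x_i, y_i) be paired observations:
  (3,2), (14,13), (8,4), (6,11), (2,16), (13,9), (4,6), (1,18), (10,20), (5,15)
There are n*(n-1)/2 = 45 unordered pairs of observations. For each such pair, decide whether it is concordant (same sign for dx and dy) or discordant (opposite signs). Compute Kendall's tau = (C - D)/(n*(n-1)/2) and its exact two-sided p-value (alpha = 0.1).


Step 1: Enumerate the 45 unordered pairs (i,j) with i<j and classify each by sign(x_j-x_i) * sign(y_j-y_i).
  (1,2):dx=+11,dy=+11->C; (1,3):dx=+5,dy=+2->C; (1,4):dx=+3,dy=+9->C; (1,5):dx=-1,dy=+14->D
  (1,6):dx=+10,dy=+7->C; (1,7):dx=+1,dy=+4->C; (1,8):dx=-2,dy=+16->D; (1,9):dx=+7,dy=+18->C
  (1,10):dx=+2,dy=+13->C; (2,3):dx=-6,dy=-9->C; (2,4):dx=-8,dy=-2->C; (2,5):dx=-12,dy=+3->D
  (2,6):dx=-1,dy=-4->C; (2,7):dx=-10,dy=-7->C; (2,8):dx=-13,dy=+5->D; (2,9):dx=-4,dy=+7->D
  (2,10):dx=-9,dy=+2->D; (3,4):dx=-2,dy=+7->D; (3,5):dx=-6,dy=+12->D; (3,6):dx=+5,dy=+5->C
  (3,7):dx=-4,dy=+2->D; (3,8):dx=-7,dy=+14->D; (3,9):dx=+2,dy=+16->C; (3,10):dx=-3,dy=+11->D
  (4,5):dx=-4,dy=+5->D; (4,6):dx=+7,dy=-2->D; (4,7):dx=-2,dy=-5->C; (4,8):dx=-5,dy=+7->D
  (4,9):dx=+4,dy=+9->C; (4,10):dx=-1,dy=+4->D; (5,6):dx=+11,dy=-7->D; (5,7):dx=+2,dy=-10->D
  (5,8):dx=-1,dy=+2->D; (5,9):dx=+8,dy=+4->C; (5,10):dx=+3,dy=-1->D; (6,7):dx=-9,dy=-3->C
  (6,8):dx=-12,dy=+9->D; (6,9):dx=-3,dy=+11->D; (6,10):dx=-8,dy=+6->D; (7,8):dx=-3,dy=+12->D
  (7,9):dx=+6,dy=+14->C; (7,10):dx=+1,dy=+9->C; (8,9):dx=+9,dy=+2->C; (8,10):dx=+4,dy=-3->D
  (9,10):dx=-5,dy=-5->C
Step 2: C = 21, D = 24, total pairs = 45.
Step 3: tau = (C - D)/(n(n-1)/2) = (21 - 24)/45 = -0.066667.
Step 4: Exact two-sided p-value (enumerate n! = 3628800 permutations of y under H0): p = 0.861801.
Step 5: alpha = 0.1. fail to reject H0.

tau_b = -0.0667 (C=21, D=24), p = 0.861801, fail to reject H0.


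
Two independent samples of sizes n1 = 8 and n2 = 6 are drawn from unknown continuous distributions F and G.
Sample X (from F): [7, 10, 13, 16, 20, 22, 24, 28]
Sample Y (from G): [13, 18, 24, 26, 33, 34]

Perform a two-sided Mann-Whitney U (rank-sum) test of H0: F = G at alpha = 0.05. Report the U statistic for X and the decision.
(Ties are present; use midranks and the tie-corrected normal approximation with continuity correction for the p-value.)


Step 1: Combine and sort all 14 observations; assign midranks.
sorted (value, group): (7,X), (10,X), (13,X), (13,Y), (16,X), (18,Y), (20,X), (22,X), (24,X), (24,Y), (26,Y), (28,X), (33,Y), (34,Y)
ranks: 7->1, 10->2, 13->3.5, 13->3.5, 16->5, 18->6, 20->7, 22->8, 24->9.5, 24->9.5, 26->11, 28->12, 33->13, 34->14
Step 2: Rank sum for X: R1 = 1 + 2 + 3.5 + 5 + 7 + 8 + 9.5 + 12 = 48.
Step 3: U_X = R1 - n1(n1+1)/2 = 48 - 8*9/2 = 48 - 36 = 12.
       U_Y = n1*n2 - U_X = 48 - 12 = 36.
Step 4: Ties are present, so use the tie-corrected normal approximation (with continuity correction) for the p-value.
Step 5: p-value = 0.136773; compare to alpha = 0.05. fail to reject H0.

U_X = 12, p = 0.136773, fail to reject H0 at alpha = 0.05.


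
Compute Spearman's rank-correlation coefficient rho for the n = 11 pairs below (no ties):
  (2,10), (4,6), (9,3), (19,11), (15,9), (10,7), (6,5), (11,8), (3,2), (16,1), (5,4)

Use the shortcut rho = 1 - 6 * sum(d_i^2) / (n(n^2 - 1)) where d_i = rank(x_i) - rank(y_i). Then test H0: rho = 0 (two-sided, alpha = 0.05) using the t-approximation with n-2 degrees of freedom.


Step 1: Rank x and y separately (midranks; no ties here).
rank(x): 2->1, 4->3, 9->6, 19->11, 15->9, 10->7, 6->5, 11->8, 3->2, 16->10, 5->4
rank(y): 10->10, 6->6, 3->3, 11->11, 9->9, 7->7, 5->5, 8->8, 2->2, 1->1, 4->4
Step 2: d_i = R_x(i) - R_y(i); compute d_i^2.
  (1-10)^2=81, (3-6)^2=9, (6-3)^2=9, (11-11)^2=0, (9-9)^2=0, (7-7)^2=0, (5-5)^2=0, (8-8)^2=0, (2-2)^2=0, (10-1)^2=81, (4-4)^2=0
sum(d^2) = 180.
Step 3: rho = 1 - 6*180 / (11*(11^2 - 1)) = 1 - 1080/1320 = 0.181818.
Step 4: Under H0, t = rho * sqrt((n-2)/(1-rho^2)) = 0.5547 ~ t(9).
Step 5: Two-sided p-value from the t-distribution with 9 df = 0.592615.
Step 6: alpha = 0.05. fail to reject H0.

rho = 0.1818, p = 0.592615, fail to reject H0 at alpha = 0.05.


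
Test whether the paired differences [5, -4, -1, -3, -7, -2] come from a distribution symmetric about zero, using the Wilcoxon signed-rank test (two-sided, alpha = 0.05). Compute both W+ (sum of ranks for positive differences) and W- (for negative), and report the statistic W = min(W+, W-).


Step 1: Drop any zero differences (none here) and take |d_i|.
|d| = [5, 4, 1, 3, 7, 2]
Step 2: Midrank |d_i| (ties get averaged ranks).
ranks: |5|->5, |4|->4, |1|->1, |3|->3, |7|->6, |2|->2
Step 3: Attach original signs; sum ranks with positive sign and with negative sign.
W+ = 5 = 5
W- = 4 + 1 + 3 + 6 + 2 = 16
(Check: W+ + W- = 21 should equal n(n+1)/2 = 21.)
Step 4: Test statistic W = min(W+, W-) = 5.
Step 5: No ties, so the exact null distribution over the 2^6 = 64 sign assignments gives the two-sided p-value = 0.312500.
Step 6: alpha = 0.05. fail to reject H0.

W+ = 5, W- = 16, W = min = 5, p = 0.312500, fail to reject H0.


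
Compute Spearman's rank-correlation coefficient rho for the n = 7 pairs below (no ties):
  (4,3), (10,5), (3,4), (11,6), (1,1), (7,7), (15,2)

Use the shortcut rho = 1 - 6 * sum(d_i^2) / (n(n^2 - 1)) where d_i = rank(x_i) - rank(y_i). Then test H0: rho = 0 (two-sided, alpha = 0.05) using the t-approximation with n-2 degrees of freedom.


Step 1: Rank x and y separately (midranks; no ties here).
rank(x): 4->3, 10->5, 3->2, 11->6, 1->1, 7->4, 15->7
rank(y): 3->3, 5->5, 4->4, 6->6, 1->1, 7->7, 2->2
Step 2: d_i = R_x(i) - R_y(i); compute d_i^2.
  (3-3)^2=0, (5-5)^2=0, (2-4)^2=4, (6-6)^2=0, (1-1)^2=0, (4-7)^2=9, (7-2)^2=25
sum(d^2) = 38.
Step 3: rho = 1 - 6*38 / (7*(7^2 - 1)) = 1 - 228/336 = 0.321429.
Step 4: Under H0, t = rho * sqrt((n-2)/(1-rho^2)) = 0.7590 ~ t(5).
Step 5: Two-sided p-value from the t-distribution with 5 df = 0.482072.
Step 6: alpha = 0.05. fail to reject H0.

rho = 0.3214, p = 0.482072, fail to reject H0 at alpha = 0.05.


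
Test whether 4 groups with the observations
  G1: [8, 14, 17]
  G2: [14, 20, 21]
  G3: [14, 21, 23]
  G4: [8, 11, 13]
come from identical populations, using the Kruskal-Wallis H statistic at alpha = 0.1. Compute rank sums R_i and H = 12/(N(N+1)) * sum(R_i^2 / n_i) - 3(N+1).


Step 1: Combine all N = 12 observations and assign midranks.
sorted (value, group, rank): (8,G1,1.5), (8,G4,1.5), (11,G4,3), (13,G4,4), (14,G1,6), (14,G2,6), (14,G3,6), (17,G1,8), (20,G2,9), (21,G2,10.5), (21,G3,10.5), (23,G3,12)
Step 2: Sum ranks within each group.
R_1 = 15.5 (n_1 = 3)
R_2 = 25.5 (n_2 = 3)
R_3 = 28.5 (n_3 = 3)
R_4 = 8.5 (n_4 = 3)
Step 3: H = 12/(N(N+1)) * sum(R_i^2/n_i) - 3(N+1)
     = 12/(12*13) * (15.5^2/3 + 25.5^2/3 + 28.5^2/3 + 8.5^2/3) - 3*13
     = 0.076923 * 591.667 - 39
     = 6.512821.
Step 4: Ties present; correction factor C = 1 - 36/(12^3 - 12) = 0.979021. Corrected H = 6.512821 / 0.979021 = 6.652381.
Step 5: Under H0, H ~ chi^2(3); p-value = 0.083843.
Step 6: alpha = 0.1. reject H0.

H = 6.6524, df = 3, p = 0.083843, reject H0.


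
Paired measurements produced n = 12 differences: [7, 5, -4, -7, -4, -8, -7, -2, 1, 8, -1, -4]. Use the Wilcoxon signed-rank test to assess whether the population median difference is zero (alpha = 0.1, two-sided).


Step 1: Drop any zero differences (none here) and take |d_i|.
|d| = [7, 5, 4, 7, 4, 8, 7, 2, 1, 8, 1, 4]
Step 2: Midrank |d_i| (ties get averaged ranks).
ranks: |7|->9, |5|->7, |4|->5, |7|->9, |4|->5, |8|->11.5, |7|->9, |2|->3, |1|->1.5, |8|->11.5, |1|->1.5, |4|->5
Step 3: Attach original signs; sum ranks with positive sign and with negative sign.
W+ = 9 + 7 + 1.5 + 11.5 = 29
W- = 5 + 9 + 5 + 11.5 + 9 + 3 + 1.5 + 5 = 49
(Check: W+ + W- = 78 should equal n(n+1)/2 = 78.)
Step 4: Test statistic W = min(W+, W-) = 29.
Step 5: Ties in |d|, so use the tie-corrected normal approximation.
        E[W] = n(n+1)/4 = 12*13/4 = 39.
        Tie groups: |d|=1 (t=2), |d|=4 (t=3), |d|=7 (t=3), |d|=8 (t=2); sum(t^3 - t) = 60.
        Var[W] = n(n+1)(2n+1)/24 - sum(t^3-t)/48 = 3900/24 - 60/48 = 161.25.
        z = (W - E[W]) / sqrt(Var[W]) = (29 - 39) / 12.6984 = -0.7875.
        Two-sided p = 2*Phi(z) = 0.430990.
Step 6: alpha = 0.1. fail to reject H0.

W+ = 29, W- = 49, W = min = 29, p = 0.430990, fail to reject H0.


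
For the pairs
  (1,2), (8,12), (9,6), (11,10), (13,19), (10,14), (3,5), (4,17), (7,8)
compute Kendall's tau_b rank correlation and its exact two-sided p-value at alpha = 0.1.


Step 1: Enumerate the 36 unordered pairs (i,j) with i<j and classify each by sign(x_j-x_i) * sign(y_j-y_i).
  (1,2):dx=+7,dy=+10->C; (1,3):dx=+8,dy=+4->C; (1,4):dx=+10,dy=+8->C; (1,5):dx=+12,dy=+17->C
  (1,6):dx=+9,dy=+12->C; (1,7):dx=+2,dy=+3->C; (1,8):dx=+3,dy=+15->C; (1,9):dx=+6,dy=+6->C
  (2,3):dx=+1,dy=-6->D; (2,4):dx=+3,dy=-2->D; (2,5):dx=+5,dy=+7->C; (2,6):dx=+2,dy=+2->C
  (2,7):dx=-5,dy=-7->C; (2,8):dx=-4,dy=+5->D; (2,9):dx=-1,dy=-4->C; (3,4):dx=+2,dy=+4->C
  (3,5):dx=+4,dy=+13->C; (3,6):dx=+1,dy=+8->C; (3,7):dx=-6,dy=-1->C; (3,8):dx=-5,dy=+11->D
  (3,9):dx=-2,dy=+2->D; (4,5):dx=+2,dy=+9->C; (4,6):dx=-1,dy=+4->D; (4,7):dx=-8,dy=-5->C
  (4,8):dx=-7,dy=+7->D; (4,9):dx=-4,dy=-2->C; (5,6):dx=-3,dy=-5->C; (5,7):dx=-10,dy=-14->C
  (5,8):dx=-9,dy=-2->C; (5,9):dx=-6,dy=-11->C; (6,7):dx=-7,dy=-9->C; (6,8):dx=-6,dy=+3->D
  (6,9):dx=-3,dy=-6->C; (7,8):dx=+1,dy=+12->C; (7,9):dx=+4,dy=+3->C; (8,9):dx=+3,dy=-9->D
Step 2: C = 27, D = 9, total pairs = 36.
Step 3: tau = (C - D)/(n(n-1)/2) = (27 - 9)/36 = 0.500000.
Step 4: Exact two-sided p-value (enumerate n! = 362880 permutations of y under H0): p = 0.075176.
Step 5: alpha = 0.1. reject H0.

tau_b = 0.5000 (C=27, D=9), p = 0.075176, reject H0.


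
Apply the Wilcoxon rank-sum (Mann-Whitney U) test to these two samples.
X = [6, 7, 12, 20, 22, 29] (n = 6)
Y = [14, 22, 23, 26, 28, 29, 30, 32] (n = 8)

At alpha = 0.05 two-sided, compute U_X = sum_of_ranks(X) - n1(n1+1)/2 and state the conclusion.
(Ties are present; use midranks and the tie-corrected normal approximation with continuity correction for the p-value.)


Step 1: Combine and sort all 14 observations; assign midranks.
sorted (value, group): (6,X), (7,X), (12,X), (14,Y), (20,X), (22,X), (22,Y), (23,Y), (26,Y), (28,Y), (29,X), (29,Y), (30,Y), (32,Y)
ranks: 6->1, 7->2, 12->3, 14->4, 20->5, 22->6.5, 22->6.5, 23->8, 26->9, 28->10, 29->11.5, 29->11.5, 30->13, 32->14
Step 2: Rank sum for X: R1 = 1 + 2 + 3 + 5 + 6.5 + 11.5 = 29.
Step 3: U_X = R1 - n1(n1+1)/2 = 29 - 6*7/2 = 29 - 21 = 8.
       U_Y = n1*n2 - U_X = 48 - 8 = 40.
Step 4: Ties are present, so use the tie-corrected normal approximation (with continuity correction) for the p-value.
Step 5: p-value = 0.044915; compare to alpha = 0.05. reject H0.

U_X = 8, p = 0.044915, reject H0 at alpha = 0.05.


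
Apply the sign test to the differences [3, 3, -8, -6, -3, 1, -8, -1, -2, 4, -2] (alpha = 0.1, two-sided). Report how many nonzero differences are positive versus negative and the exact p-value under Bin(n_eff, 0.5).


Step 1: Discard zero differences. Original n = 11; n_eff = number of nonzero differences = 11.
Nonzero differences (with sign): +3, +3, -8, -6, -3, +1, -8, -1, -2, +4, -2
Step 2: Count signs: positive = 4, negative = 7.
Step 3: Under H0: P(positive) = 0.5, so the number of positives S ~ Bin(11, 0.5).
Step 4: Two-sided exact p-value = sum of Bin(11,0.5) probabilities at or below the observed probability = 0.548828.
Step 5: alpha = 0.1. fail to reject H0.

n_eff = 11, pos = 4, neg = 7, p = 0.548828, fail to reject H0.


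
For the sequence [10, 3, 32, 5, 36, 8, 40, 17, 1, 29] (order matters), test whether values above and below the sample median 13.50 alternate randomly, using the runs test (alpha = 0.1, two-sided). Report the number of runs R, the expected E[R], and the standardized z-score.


Step 1: Compute median = 13.50; label A = above, B = below.
Labels in order: BBABABAABA  (n_A = 5, n_B = 5)
Step 2: Count runs R = 8.
Step 3: Under H0 (random ordering), E[R] = 2*n_A*n_B/(n_A+n_B) + 1 = 2*5*5/10 + 1 = 6.0000.
        Var[R] = 2*n_A*n_B*(2*n_A*n_B - n_A - n_B) / ((n_A+n_B)^2 * (n_A+n_B-1)) = 2000/900 = 2.2222.
        SD[R] = 1.4907.
Step 4: Continuity-corrected z = (R - 0.5 - E[R]) / SD[R] = (8 - 0.5 - 6.0000) / 1.4907 = 1.0062.
Step 5: Two-sided p-value via normal approximation = 2*(1 - Phi(|z|)) = 0.314305.
Step 6: alpha = 0.1. fail to reject H0.

R = 8, z = 1.0062, p = 0.314305, fail to reject H0.


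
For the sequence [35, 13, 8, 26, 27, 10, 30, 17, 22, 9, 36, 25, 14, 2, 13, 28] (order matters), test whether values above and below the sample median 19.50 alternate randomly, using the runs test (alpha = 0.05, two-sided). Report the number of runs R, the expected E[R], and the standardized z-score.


Step 1: Compute median = 19.50; label A = above, B = below.
Labels in order: ABBAABABABAABBBA  (n_A = 8, n_B = 8)
Step 2: Count runs R = 11.
Step 3: Under H0 (random ordering), E[R] = 2*n_A*n_B/(n_A+n_B) + 1 = 2*8*8/16 + 1 = 9.0000.
        Var[R] = 2*n_A*n_B*(2*n_A*n_B - n_A - n_B) / ((n_A+n_B)^2 * (n_A+n_B-1)) = 14336/3840 = 3.7333.
        SD[R] = 1.9322.
Step 4: Continuity-corrected z = (R - 0.5 - E[R]) / SD[R] = (11 - 0.5 - 9.0000) / 1.9322 = 0.7763.
Step 5: Two-sided p-value via normal approximation = 2*(1 - Phi(|z|)) = 0.437558.
Step 6: alpha = 0.05. fail to reject H0.

R = 11, z = 0.7763, p = 0.437558, fail to reject H0.


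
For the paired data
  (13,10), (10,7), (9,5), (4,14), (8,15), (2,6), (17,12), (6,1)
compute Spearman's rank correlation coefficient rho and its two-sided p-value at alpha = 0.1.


Step 1: Rank x and y separately (midranks; no ties here).
rank(x): 13->7, 10->6, 9->5, 4->2, 8->4, 2->1, 17->8, 6->3
rank(y): 10->5, 7->4, 5->2, 14->7, 15->8, 6->3, 12->6, 1->1
Step 2: d_i = R_x(i) - R_y(i); compute d_i^2.
  (7-5)^2=4, (6-4)^2=4, (5-2)^2=9, (2-7)^2=25, (4-8)^2=16, (1-3)^2=4, (8-6)^2=4, (3-1)^2=4
sum(d^2) = 70.
Step 3: rho = 1 - 6*70 / (8*(8^2 - 1)) = 1 - 420/504 = 0.166667.
Step 4: Under H0, t = rho * sqrt((n-2)/(1-rho^2)) = 0.4140 ~ t(6).
Step 5: Two-sided p-value from the t-distribution with 6 df = 0.693239.
Step 6: alpha = 0.1. fail to reject H0.

rho = 0.1667, p = 0.693239, fail to reject H0 at alpha = 0.1.


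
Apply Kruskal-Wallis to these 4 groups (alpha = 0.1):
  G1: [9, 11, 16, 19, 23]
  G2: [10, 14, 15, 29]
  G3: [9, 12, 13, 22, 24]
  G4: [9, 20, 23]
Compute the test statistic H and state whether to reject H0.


Step 1: Combine all N = 17 observations and assign midranks.
sorted (value, group, rank): (9,G1,2), (9,G3,2), (9,G4,2), (10,G2,4), (11,G1,5), (12,G3,6), (13,G3,7), (14,G2,8), (15,G2,9), (16,G1,10), (19,G1,11), (20,G4,12), (22,G3,13), (23,G1,14.5), (23,G4,14.5), (24,G3,16), (29,G2,17)
Step 2: Sum ranks within each group.
R_1 = 42.5 (n_1 = 5)
R_2 = 38 (n_2 = 4)
R_3 = 44 (n_3 = 5)
R_4 = 28.5 (n_4 = 3)
Step 3: H = 12/(N(N+1)) * sum(R_i^2/n_i) - 3(N+1)
     = 12/(17*18) * (42.5^2/5 + 38^2/4 + 44^2/5 + 28.5^2/3) - 3*18
     = 0.039216 * 1380.2 - 54
     = 0.125490.
Step 4: Ties present; correction factor C = 1 - 30/(17^3 - 17) = 0.993873. Corrected H = 0.125490 / 0.993873 = 0.126264.
Step 5: Under H0, H ~ chi^2(3); p-value = 0.988509.
Step 6: alpha = 0.1. fail to reject H0.

H = 0.1263, df = 3, p = 0.988509, fail to reject H0.


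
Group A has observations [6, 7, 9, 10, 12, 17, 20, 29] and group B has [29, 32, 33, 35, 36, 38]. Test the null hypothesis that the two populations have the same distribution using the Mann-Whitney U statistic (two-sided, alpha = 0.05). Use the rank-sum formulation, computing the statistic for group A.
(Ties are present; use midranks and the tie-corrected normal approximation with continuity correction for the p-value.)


Step 1: Combine and sort all 14 observations; assign midranks.
sorted (value, group): (6,X), (7,X), (9,X), (10,X), (12,X), (17,X), (20,X), (29,X), (29,Y), (32,Y), (33,Y), (35,Y), (36,Y), (38,Y)
ranks: 6->1, 7->2, 9->3, 10->4, 12->5, 17->6, 20->7, 29->8.5, 29->8.5, 32->10, 33->11, 35->12, 36->13, 38->14
Step 2: Rank sum for X: R1 = 1 + 2 + 3 + 4 + 5 + 6 + 7 + 8.5 = 36.5.
Step 3: U_X = R1 - n1(n1+1)/2 = 36.5 - 8*9/2 = 36.5 - 36 = 0.5.
       U_Y = n1*n2 - U_X = 48 - 0.5 = 47.5.
Step 4: Ties are present, so use the tie-corrected normal approximation (with continuity correction) for the p-value.
Step 5: p-value = 0.002953; compare to alpha = 0.05. reject H0.

U_X = 0.5, p = 0.002953, reject H0 at alpha = 0.05.


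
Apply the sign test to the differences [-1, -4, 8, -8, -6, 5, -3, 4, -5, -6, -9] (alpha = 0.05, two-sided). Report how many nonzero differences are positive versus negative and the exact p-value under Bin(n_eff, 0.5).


Step 1: Discard zero differences. Original n = 11; n_eff = number of nonzero differences = 11.
Nonzero differences (with sign): -1, -4, +8, -8, -6, +5, -3, +4, -5, -6, -9
Step 2: Count signs: positive = 3, negative = 8.
Step 3: Under H0: P(positive) = 0.5, so the number of positives S ~ Bin(11, 0.5).
Step 4: Two-sided exact p-value = sum of Bin(11,0.5) probabilities at or below the observed probability = 0.226562.
Step 5: alpha = 0.05. fail to reject H0.

n_eff = 11, pos = 3, neg = 8, p = 0.226562, fail to reject H0.


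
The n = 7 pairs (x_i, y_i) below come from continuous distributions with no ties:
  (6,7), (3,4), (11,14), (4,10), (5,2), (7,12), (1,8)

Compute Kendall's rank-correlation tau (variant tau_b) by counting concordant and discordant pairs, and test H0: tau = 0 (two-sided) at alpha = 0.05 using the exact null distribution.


Step 1: Enumerate the 21 unordered pairs (i,j) with i<j and classify each by sign(x_j-x_i) * sign(y_j-y_i).
  (1,2):dx=-3,dy=-3->C; (1,3):dx=+5,dy=+7->C; (1,4):dx=-2,dy=+3->D; (1,5):dx=-1,dy=-5->C
  (1,6):dx=+1,dy=+5->C; (1,7):dx=-5,dy=+1->D; (2,3):dx=+8,dy=+10->C; (2,4):dx=+1,dy=+6->C
  (2,5):dx=+2,dy=-2->D; (2,6):dx=+4,dy=+8->C; (2,7):dx=-2,dy=+4->D; (3,4):dx=-7,dy=-4->C
  (3,5):dx=-6,dy=-12->C; (3,6):dx=-4,dy=-2->C; (3,7):dx=-10,dy=-6->C; (4,5):dx=+1,dy=-8->D
  (4,6):dx=+3,dy=+2->C; (4,7):dx=-3,dy=-2->C; (5,6):dx=+2,dy=+10->C; (5,7):dx=-4,dy=+6->D
  (6,7):dx=-6,dy=-4->C
Step 2: C = 15, D = 6, total pairs = 21.
Step 3: tau = (C - D)/(n(n-1)/2) = (15 - 6)/21 = 0.428571.
Step 4: Exact two-sided p-value (enumerate n! = 5040 permutations of y under H0): p = 0.238889.
Step 5: alpha = 0.05. fail to reject H0.

tau_b = 0.4286 (C=15, D=6), p = 0.238889, fail to reject H0.


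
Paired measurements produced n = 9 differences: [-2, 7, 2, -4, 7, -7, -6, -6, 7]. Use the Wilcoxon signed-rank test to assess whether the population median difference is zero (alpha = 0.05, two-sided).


Step 1: Drop any zero differences (none here) and take |d_i|.
|d| = [2, 7, 2, 4, 7, 7, 6, 6, 7]
Step 2: Midrank |d_i| (ties get averaged ranks).
ranks: |2|->1.5, |7|->7.5, |2|->1.5, |4|->3, |7|->7.5, |7|->7.5, |6|->4.5, |6|->4.5, |7|->7.5
Step 3: Attach original signs; sum ranks with positive sign and with negative sign.
W+ = 7.5 + 1.5 + 7.5 + 7.5 = 24
W- = 1.5 + 3 + 7.5 + 4.5 + 4.5 = 21
(Check: W+ + W- = 45 should equal n(n+1)/2 = 45.)
Step 4: Test statistic W = min(W+, W-) = 21.
Step 5: Ties in |d|, so use the tie-corrected normal approximation.
        E[W] = n(n+1)/4 = 9*10/4 = 22.5.
        Tie groups: |d|=2 (t=2), |d|=6 (t=2), |d|=7 (t=4); sum(t^3 - t) = 72.
        Var[W] = n(n+1)(2n+1)/24 - sum(t^3-t)/48 = 1710/24 - 72/48 = 69.75.
        z = (W - E[W]) / sqrt(Var[W]) = (21 - 22.5) / 8.3516 = -0.1796.
        Two-sided p = 2*Phi(z) = 0.857462.
Step 6: alpha = 0.05. fail to reject H0.

W+ = 24, W- = 21, W = min = 21, p = 0.857462, fail to reject H0.


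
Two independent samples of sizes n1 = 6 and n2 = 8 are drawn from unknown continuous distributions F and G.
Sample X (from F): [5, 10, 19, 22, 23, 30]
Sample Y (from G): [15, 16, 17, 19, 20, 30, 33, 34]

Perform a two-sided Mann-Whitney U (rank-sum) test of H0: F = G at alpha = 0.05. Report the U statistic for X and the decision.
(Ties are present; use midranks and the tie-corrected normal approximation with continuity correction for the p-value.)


Step 1: Combine and sort all 14 observations; assign midranks.
sorted (value, group): (5,X), (10,X), (15,Y), (16,Y), (17,Y), (19,X), (19,Y), (20,Y), (22,X), (23,X), (30,X), (30,Y), (33,Y), (34,Y)
ranks: 5->1, 10->2, 15->3, 16->4, 17->5, 19->6.5, 19->6.5, 20->8, 22->9, 23->10, 30->11.5, 30->11.5, 33->13, 34->14
Step 2: Rank sum for X: R1 = 1 + 2 + 6.5 + 9 + 10 + 11.5 = 40.
Step 3: U_X = R1 - n1(n1+1)/2 = 40 - 6*7/2 = 40 - 21 = 19.
       U_Y = n1*n2 - U_X = 48 - 19 = 29.
Step 4: Ties are present, so use the tie-corrected normal approximation (with continuity correction) for the p-value.
Step 5: p-value = 0.560413; compare to alpha = 0.05. fail to reject H0.

U_X = 19, p = 0.560413, fail to reject H0 at alpha = 0.05.


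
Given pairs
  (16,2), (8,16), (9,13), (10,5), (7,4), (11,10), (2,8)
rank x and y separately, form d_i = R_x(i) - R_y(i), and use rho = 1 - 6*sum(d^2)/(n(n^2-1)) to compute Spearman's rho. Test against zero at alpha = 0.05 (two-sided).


Step 1: Rank x and y separately (midranks; no ties here).
rank(x): 16->7, 8->3, 9->4, 10->5, 7->2, 11->6, 2->1
rank(y): 2->1, 16->7, 13->6, 5->3, 4->2, 10->5, 8->4
Step 2: d_i = R_x(i) - R_y(i); compute d_i^2.
  (7-1)^2=36, (3-7)^2=16, (4-6)^2=4, (5-3)^2=4, (2-2)^2=0, (6-5)^2=1, (1-4)^2=9
sum(d^2) = 70.
Step 3: rho = 1 - 6*70 / (7*(7^2 - 1)) = 1 - 420/336 = -0.250000.
Step 4: Under H0, t = rho * sqrt((n-2)/(1-rho^2)) = -0.5774 ~ t(5).
Step 5: Two-sided p-value from the t-distribution with 5 df = 0.588724.
Step 6: alpha = 0.05. fail to reject H0.

rho = -0.2500, p = 0.588724, fail to reject H0 at alpha = 0.05.


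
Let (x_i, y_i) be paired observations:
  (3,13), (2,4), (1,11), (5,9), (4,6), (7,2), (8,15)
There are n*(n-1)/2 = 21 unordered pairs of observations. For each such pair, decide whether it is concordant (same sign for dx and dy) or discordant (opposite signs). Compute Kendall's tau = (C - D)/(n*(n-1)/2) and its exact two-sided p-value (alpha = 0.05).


Step 1: Enumerate the 21 unordered pairs (i,j) with i<j and classify each by sign(x_j-x_i) * sign(y_j-y_i).
  (1,2):dx=-1,dy=-9->C; (1,3):dx=-2,dy=-2->C; (1,4):dx=+2,dy=-4->D; (1,5):dx=+1,dy=-7->D
  (1,6):dx=+4,dy=-11->D; (1,7):dx=+5,dy=+2->C; (2,3):dx=-1,dy=+7->D; (2,4):dx=+3,dy=+5->C
  (2,5):dx=+2,dy=+2->C; (2,6):dx=+5,dy=-2->D; (2,7):dx=+6,dy=+11->C; (3,4):dx=+4,dy=-2->D
  (3,5):dx=+3,dy=-5->D; (3,6):dx=+6,dy=-9->D; (3,7):dx=+7,dy=+4->C; (4,5):dx=-1,dy=-3->C
  (4,6):dx=+2,dy=-7->D; (4,7):dx=+3,dy=+6->C; (5,6):dx=+3,dy=-4->D; (5,7):dx=+4,dy=+9->C
  (6,7):dx=+1,dy=+13->C
Step 2: C = 11, D = 10, total pairs = 21.
Step 3: tau = (C - D)/(n(n-1)/2) = (11 - 10)/21 = 0.047619.
Step 4: Exact two-sided p-value (enumerate n! = 5040 permutations of y under H0): p = 1.000000.
Step 5: alpha = 0.05. fail to reject H0.

tau_b = 0.0476 (C=11, D=10), p = 1.000000, fail to reject H0.


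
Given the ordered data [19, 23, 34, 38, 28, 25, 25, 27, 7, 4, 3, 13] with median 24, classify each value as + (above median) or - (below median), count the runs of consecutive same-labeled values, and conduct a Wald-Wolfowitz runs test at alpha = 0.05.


Step 1: Compute median = 24; label A = above, B = below.
Labels in order: BBAAAAAABBBB  (n_A = 6, n_B = 6)
Step 2: Count runs R = 3.
Step 3: Under H0 (random ordering), E[R] = 2*n_A*n_B/(n_A+n_B) + 1 = 2*6*6/12 + 1 = 7.0000.
        Var[R] = 2*n_A*n_B*(2*n_A*n_B - n_A - n_B) / ((n_A+n_B)^2 * (n_A+n_B-1)) = 4320/1584 = 2.7273.
        SD[R] = 1.6514.
Step 4: Continuity-corrected z = (R + 0.5 - E[R]) / SD[R] = (3 + 0.5 - 7.0000) / 1.6514 = -2.1194.
Step 5: Two-sided p-value via normal approximation = 2*(1 - Phi(|z|)) = 0.034060.
Step 6: alpha = 0.05. reject H0.

R = 3, z = -2.1194, p = 0.034060, reject H0.


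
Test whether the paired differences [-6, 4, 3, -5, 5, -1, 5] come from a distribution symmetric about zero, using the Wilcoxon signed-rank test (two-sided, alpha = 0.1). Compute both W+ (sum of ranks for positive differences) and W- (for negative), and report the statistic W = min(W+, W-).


Step 1: Drop any zero differences (none here) and take |d_i|.
|d| = [6, 4, 3, 5, 5, 1, 5]
Step 2: Midrank |d_i| (ties get averaged ranks).
ranks: |6|->7, |4|->3, |3|->2, |5|->5, |5|->5, |1|->1, |5|->5
Step 3: Attach original signs; sum ranks with positive sign and with negative sign.
W+ = 3 + 2 + 5 + 5 = 15
W- = 7 + 5 + 1 = 13
(Check: W+ + W- = 28 should equal n(n+1)/2 = 28.)
Step 4: Test statistic W = min(W+, W-) = 13.
Step 5: Ties in |d|, so use the tie-corrected normal approximation.
        E[W] = n(n+1)/4 = 7*8/4 = 14.
        Tie groups: |d|=5 (t=3); sum(t^3 - t) = 24.
        Var[W] = n(n+1)(2n+1)/24 - sum(t^3-t)/48 = 840/24 - 24/48 = 34.5.
        z = (W - E[W]) / sqrt(Var[W]) = (13 - 14) / 5.8737 = -0.1703.
        Two-sided p = 2*Phi(z) = 0.864813.
Step 6: alpha = 0.1. fail to reject H0.

W+ = 15, W- = 13, W = min = 13, p = 0.864813, fail to reject H0.


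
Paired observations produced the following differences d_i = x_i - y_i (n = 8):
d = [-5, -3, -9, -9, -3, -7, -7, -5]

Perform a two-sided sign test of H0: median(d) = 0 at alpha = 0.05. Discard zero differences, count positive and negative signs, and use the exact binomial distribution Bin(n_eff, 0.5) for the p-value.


Step 1: Discard zero differences. Original n = 8; n_eff = number of nonzero differences = 8.
Nonzero differences (with sign): -5, -3, -9, -9, -3, -7, -7, -5
Step 2: Count signs: positive = 0, negative = 8.
Step 3: Under H0: P(positive) = 0.5, so the number of positives S ~ Bin(8, 0.5).
Step 4: Two-sided exact p-value = sum of Bin(8,0.5) probabilities at or below the observed probability = 0.007812.
Step 5: alpha = 0.05. reject H0.

n_eff = 8, pos = 0, neg = 8, p = 0.007812, reject H0.


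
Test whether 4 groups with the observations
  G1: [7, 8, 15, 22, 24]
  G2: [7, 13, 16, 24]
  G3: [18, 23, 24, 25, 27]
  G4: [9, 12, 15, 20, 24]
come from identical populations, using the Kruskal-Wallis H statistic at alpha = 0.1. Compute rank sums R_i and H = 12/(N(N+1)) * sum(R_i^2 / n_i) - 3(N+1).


Step 1: Combine all N = 19 observations and assign midranks.
sorted (value, group, rank): (7,G1,1.5), (7,G2,1.5), (8,G1,3), (9,G4,4), (12,G4,5), (13,G2,6), (15,G1,7.5), (15,G4,7.5), (16,G2,9), (18,G3,10), (20,G4,11), (22,G1,12), (23,G3,13), (24,G1,15.5), (24,G2,15.5), (24,G3,15.5), (24,G4,15.5), (25,G3,18), (27,G3,19)
Step 2: Sum ranks within each group.
R_1 = 39.5 (n_1 = 5)
R_2 = 32 (n_2 = 4)
R_3 = 75.5 (n_3 = 5)
R_4 = 43 (n_4 = 5)
Step 3: H = 12/(N(N+1)) * sum(R_i^2/n_i) - 3(N+1)
     = 12/(19*20) * (39.5^2/5 + 32^2/4 + 75.5^2/5 + 43^2/5) - 3*20
     = 0.031579 * 2077.9 - 60
     = 5.617895.
Step 4: Ties present; correction factor C = 1 - 72/(19^3 - 19) = 0.989474. Corrected H = 5.617895 / 0.989474 = 5.677660.
Step 5: Under H0, H ~ chi^2(3); p-value = 0.128390.
Step 6: alpha = 0.1. fail to reject H0.

H = 5.6777, df = 3, p = 0.128390, fail to reject H0.


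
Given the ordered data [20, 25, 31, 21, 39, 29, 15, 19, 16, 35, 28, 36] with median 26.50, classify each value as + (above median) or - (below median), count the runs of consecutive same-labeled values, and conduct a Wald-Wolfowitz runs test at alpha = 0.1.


Step 1: Compute median = 26.50; label A = above, B = below.
Labels in order: BBABAABBBAAA  (n_A = 6, n_B = 6)
Step 2: Count runs R = 6.
Step 3: Under H0 (random ordering), E[R] = 2*n_A*n_B/(n_A+n_B) + 1 = 2*6*6/12 + 1 = 7.0000.
        Var[R] = 2*n_A*n_B*(2*n_A*n_B - n_A - n_B) / ((n_A+n_B)^2 * (n_A+n_B-1)) = 4320/1584 = 2.7273.
        SD[R] = 1.6514.
Step 4: Continuity-corrected z = (R + 0.5 - E[R]) / SD[R] = (6 + 0.5 - 7.0000) / 1.6514 = -0.3028.
Step 5: Two-sided p-value via normal approximation = 2*(1 - Phi(|z|)) = 0.762069.
Step 6: alpha = 0.1. fail to reject H0.

R = 6, z = -0.3028, p = 0.762069, fail to reject H0.


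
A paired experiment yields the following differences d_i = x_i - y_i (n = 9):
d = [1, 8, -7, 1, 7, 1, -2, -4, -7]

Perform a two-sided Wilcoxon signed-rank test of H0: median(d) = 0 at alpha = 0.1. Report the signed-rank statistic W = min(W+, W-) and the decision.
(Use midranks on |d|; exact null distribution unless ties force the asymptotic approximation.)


Step 1: Drop any zero differences (none here) and take |d_i|.
|d| = [1, 8, 7, 1, 7, 1, 2, 4, 7]
Step 2: Midrank |d_i| (ties get averaged ranks).
ranks: |1|->2, |8|->9, |7|->7, |1|->2, |7|->7, |1|->2, |2|->4, |4|->5, |7|->7
Step 3: Attach original signs; sum ranks with positive sign and with negative sign.
W+ = 2 + 9 + 2 + 7 + 2 = 22
W- = 7 + 4 + 5 + 7 = 23
(Check: W+ + W- = 45 should equal n(n+1)/2 = 45.)
Step 4: Test statistic W = min(W+, W-) = 22.
Step 5: Ties in |d|, so use the tie-corrected normal approximation.
        E[W] = n(n+1)/4 = 9*10/4 = 22.5.
        Tie groups: |d|=1 (t=3), |d|=7 (t=3); sum(t^3 - t) = 48.
        Var[W] = n(n+1)(2n+1)/24 - sum(t^3-t)/48 = 1710/24 - 48/48 = 70.25.
        z = (W - E[W]) / sqrt(Var[W]) = (22 - 22.5) / 8.3815 = -0.0597.
        Two-sided p = 2*Phi(z) = 0.952430.
Step 6: alpha = 0.1. fail to reject H0.

W+ = 22, W- = 23, W = min = 22, p = 0.952430, fail to reject H0.


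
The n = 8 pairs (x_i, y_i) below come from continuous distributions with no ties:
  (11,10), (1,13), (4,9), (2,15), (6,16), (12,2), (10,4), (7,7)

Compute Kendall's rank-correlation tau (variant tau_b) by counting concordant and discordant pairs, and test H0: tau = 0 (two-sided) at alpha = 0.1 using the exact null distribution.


Step 1: Enumerate the 28 unordered pairs (i,j) with i<j and classify each by sign(x_j-x_i) * sign(y_j-y_i).
  (1,2):dx=-10,dy=+3->D; (1,3):dx=-7,dy=-1->C; (1,4):dx=-9,dy=+5->D; (1,5):dx=-5,dy=+6->D
  (1,6):dx=+1,dy=-8->D; (1,7):dx=-1,dy=-6->C; (1,8):dx=-4,dy=-3->C; (2,3):dx=+3,dy=-4->D
  (2,4):dx=+1,dy=+2->C; (2,5):dx=+5,dy=+3->C; (2,6):dx=+11,dy=-11->D; (2,7):dx=+9,dy=-9->D
  (2,8):dx=+6,dy=-6->D; (3,4):dx=-2,dy=+6->D; (3,5):dx=+2,dy=+7->C; (3,6):dx=+8,dy=-7->D
  (3,7):dx=+6,dy=-5->D; (3,8):dx=+3,dy=-2->D; (4,5):dx=+4,dy=+1->C; (4,6):dx=+10,dy=-13->D
  (4,7):dx=+8,dy=-11->D; (4,8):dx=+5,dy=-8->D; (5,6):dx=+6,dy=-14->D; (5,7):dx=+4,dy=-12->D
  (5,8):dx=+1,dy=-9->D; (6,7):dx=-2,dy=+2->D; (6,8):dx=-5,dy=+5->D; (7,8):dx=-3,dy=+3->D
Step 2: C = 7, D = 21, total pairs = 28.
Step 3: tau = (C - D)/(n(n-1)/2) = (7 - 21)/28 = -0.500000.
Step 4: Exact two-sided p-value (enumerate n! = 40320 permutations of y under H0): p = 0.108681.
Step 5: alpha = 0.1. fail to reject H0.

tau_b = -0.5000 (C=7, D=21), p = 0.108681, fail to reject H0.


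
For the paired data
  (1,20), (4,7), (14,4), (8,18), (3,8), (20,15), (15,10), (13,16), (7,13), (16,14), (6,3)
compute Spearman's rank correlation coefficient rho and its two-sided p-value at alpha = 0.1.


Step 1: Rank x and y separately (midranks; no ties here).
rank(x): 1->1, 4->3, 14->8, 8->6, 3->2, 20->11, 15->9, 13->7, 7->5, 16->10, 6->4
rank(y): 20->11, 7->3, 4->2, 18->10, 8->4, 15->8, 10->5, 16->9, 13->6, 14->7, 3->1
Step 2: d_i = R_x(i) - R_y(i); compute d_i^2.
  (1-11)^2=100, (3-3)^2=0, (8-2)^2=36, (6-10)^2=16, (2-4)^2=4, (11-8)^2=9, (9-5)^2=16, (7-9)^2=4, (5-6)^2=1, (10-7)^2=9, (4-1)^2=9
sum(d^2) = 204.
Step 3: rho = 1 - 6*204 / (11*(11^2 - 1)) = 1 - 1224/1320 = 0.072727.
Step 4: Under H0, t = rho * sqrt((n-2)/(1-rho^2)) = 0.2188 ~ t(9).
Step 5: Two-sided p-value from the t-distribution with 9 df = 0.831716.
Step 6: alpha = 0.1. fail to reject H0.

rho = 0.0727, p = 0.831716, fail to reject H0 at alpha = 0.1.


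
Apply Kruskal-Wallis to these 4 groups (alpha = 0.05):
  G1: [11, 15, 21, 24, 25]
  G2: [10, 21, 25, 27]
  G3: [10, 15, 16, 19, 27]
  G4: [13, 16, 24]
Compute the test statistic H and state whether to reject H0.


Step 1: Combine all N = 17 observations and assign midranks.
sorted (value, group, rank): (10,G2,1.5), (10,G3,1.5), (11,G1,3), (13,G4,4), (15,G1,5.5), (15,G3,5.5), (16,G3,7.5), (16,G4,7.5), (19,G3,9), (21,G1,10.5), (21,G2,10.5), (24,G1,12.5), (24,G4,12.5), (25,G1,14.5), (25,G2,14.5), (27,G2,16.5), (27,G3,16.5)
Step 2: Sum ranks within each group.
R_1 = 46 (n_1 = 5)
R_2 = 43 (n_2 = 4)
R_3 = 40 (n_3 = 5)
R_4 = 24 (n_4 = 3)
Step 3: H = 12/(N(N+1)) * sum(R_i^2/n_i) - 3(N+1)
     = 12/(17*18) * (46^2/5 + 43^2/4 + 40^2/5 + 24^2/3) - 3*18
     = 0.039216 * 1397.45 - 54
     = 0.801961.
Step 4: Ties present; correction factor C = 1 - 42/(17^3 - 17) = 0.991422. Corrected H = 0.801961 / 0.991422 = 0.808900.
Step 5: Under H0, H ~ chi^2(3); p-value = 0.847337.
Step 6: alpha = 0.05. fail to reject H0.

H = 0.8089, df = 3, p = 0.847337, fail to reject H0.


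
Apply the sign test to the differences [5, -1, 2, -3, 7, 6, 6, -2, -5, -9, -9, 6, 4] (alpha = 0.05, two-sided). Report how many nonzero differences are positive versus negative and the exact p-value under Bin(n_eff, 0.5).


Step 1: Discard zero differences. Original n = 13; n_eff = number of nonzero differences = 13.
Nonzero differences (with sign): +5, -1, +2, -3, +7, +6, +6, -2, -5, -9, -9, +6, +4
Step 2: Count signs: positive = 7, negative = 6.
Step 3: Under H0: P(positive) = 0.5, so the number of positives S ~ Bin(13, 0.5).
Step 4: Two-sided exact p-value = sum of Bin(13,0.5) probabilities at or below the observed probability = 1.000000.
Step 5: alpha = 0.05. fail to reject H0.

n_eff = 13, pos = 7, neg = 6, p = 1.000000, fail to reject H0.


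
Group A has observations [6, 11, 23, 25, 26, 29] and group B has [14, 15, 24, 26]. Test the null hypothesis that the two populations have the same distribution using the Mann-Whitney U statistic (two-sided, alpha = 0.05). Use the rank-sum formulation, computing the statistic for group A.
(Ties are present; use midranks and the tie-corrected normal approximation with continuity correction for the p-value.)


Step 1: Combine and sort all 10 observations; assign midranks.
sorted (value, group): (6,X), (11,X), (14,Y), (15,Y), (23,X), (24,Y), (25,X), (26,X), (26,Y), (29,X)
ranks: 6->1, 11->2, 14->3, 15->4, 23->5, 24->6, 25->7, 26->8.5, 26->8.5, 29->10
Step 2: Rank sum for X: R1 = 1 + 2 + 5 + 7 + 8.5 + 10 = 33.5.
Step 3: U_X = R1 - n1(n1+1)/2 = 33.5 - 6*7/2 = 33.5 - 21 = 12.5.
       U_Y = n1*n2 - U_X = 24 - 12.5 = 11.5.
Step 4: Ties are present, so use the tie-corrected normal approximation (with continuity correction) for the p-value.
Step 5: p-value = 1.000000; compare to alpha = 0.05. fail to reject H0.

U_X = 12.5, p = 1.000000, fail to reject H0 at alpha = 0.05.


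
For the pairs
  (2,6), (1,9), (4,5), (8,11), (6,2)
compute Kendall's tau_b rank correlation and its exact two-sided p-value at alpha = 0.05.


Step 1: Enumerate the 10 unordered pairs (i,j) with i<j and classify each by sign(x_j-x_i) * sign(y_j-y_i).
  (1,2):dx=-1,dy=+3->D; (1,3):dx=+2,dy=-1->D; (1,4):dx=+6,dy=+5->C; (1,5):dx=+4,dy=-4->D
  (2,3):dx=+3,dy=-4->D; (2,4):dx=+7,dy=+2->C; (2,5):dx=+5,dy=-7->D; (3,4):dx=+4,dy=+6->C
  (3,5):dx=+2,dy=-3->D; (4,5):dx=-2,dy=-9->C
Step 2: C = 4, D = 6, total pairs = 10.
Step 3: tau = (C - D)/(n(n-1)/2) = (4 - 6)/10 = -0.200000.
Step 4: Exact two-sided p-value (enumerate n! = 120 permutations of y under H0): p = 0.816667.
Step 5: alpha = 0.05. fail to reject H0.

tau_b = -0.2000 (C=4, D=6), p = 0.816667, fail to reject H0.


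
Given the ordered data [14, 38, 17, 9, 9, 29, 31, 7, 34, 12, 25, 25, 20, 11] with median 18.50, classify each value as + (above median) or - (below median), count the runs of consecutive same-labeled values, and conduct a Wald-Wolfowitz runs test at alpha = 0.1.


Step 1: Compute median = 18.50; label A = above, B = below.
Labels in order: BABBBAABABAAAB  (n_A = 7, n_B = 7)
Step 2: Count runs R = 9.
Step 3: Under H0 (random ordering), E[R] = 2*n_A*n_B/(n_A+n_B) + 1 = 2*7*7/14 + 1 = 8.0000.
        Var[R] = 2*n_A*n_B*(2*n_A*n_B - n_A - n_B) / ((n_A+n_B)^2 * (n_A+n_B-1)) = 8232/2548 = 3.2308.
        SD[R] = 1.7974.
Step 4: Continuity-corrected z = (R - 0.5 - E[R]) / SD[R] = (9 - 0.5 - 8.0000) / 1.7974 = 0.2782.
Step 5: Two-sided p-value via normal approximation = 2*(1 - Phi(|z|)) = 0.780879.
Step 6: alpha = 0.1. fail to reject H0.

R = 9, z = 0.2782, p = 0.780879, fail to reject H0.


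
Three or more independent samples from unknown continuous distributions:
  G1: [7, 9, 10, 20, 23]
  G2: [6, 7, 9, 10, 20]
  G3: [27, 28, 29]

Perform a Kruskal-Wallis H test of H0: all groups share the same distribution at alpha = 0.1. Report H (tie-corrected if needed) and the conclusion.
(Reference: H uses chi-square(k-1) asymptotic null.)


Step 1: Combine all N = 13 observations and assign midranks.
sorted (value, group, rank): (6,G2,1), (7,G1,2.5), (7,G2,2.5), (9,G1,4.5), (9,G2,4.5), (10,G1,6.5), (10,G2,6.5), (20,G1,8.5), (20,G2,8.5), (23,G1,10), (27,G3,11), (28,G3,12), (29,G3,13)
Step 2: Sum ranks within each group.
R_1 = 32 (n_1 = 5)
R_2 = 23 (n_2 = 5)
R_3 = 36 (n_3 = 3)
Step 3: H = 12/(N(N+1)) * sum(R_i^2/n_i) - 3(N+1)
     = 12/(13*14) * (32^2/5 + 23^2/5 + 36^2/3) - 3*14
     = 0.065934 * 742.6 - 42
     = 6.962637.
Step 4: Ties present; correction factor C = 1 - 24/(13^3 - 13) = 0.989011. Corrected H = 6.962637 / 0.989011 = 7.040000.
Step 5: Under H0, H ~ chi^2(2); p-value = 0.029599.
Step 6: alpha = 0.1. reject H0.

H = 7.0400, df = 2, p = 0.029599, reject H0.


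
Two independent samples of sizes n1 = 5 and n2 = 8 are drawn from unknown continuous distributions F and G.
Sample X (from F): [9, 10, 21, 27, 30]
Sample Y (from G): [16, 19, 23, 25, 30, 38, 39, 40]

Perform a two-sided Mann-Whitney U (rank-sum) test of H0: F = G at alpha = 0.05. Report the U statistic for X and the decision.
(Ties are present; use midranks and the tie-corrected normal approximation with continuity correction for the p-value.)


Step 1: Combine and sort all 13 observations; assign midranks.
sorted (value, group): (9,X), (10,X), (16,Y), (19,Y), (21,X), (23,Y), (25,Y), (27,X), (30,X), (30,Y), (38,Y), (39,Y), (40,Y)
ranks: 9->1, 10->2, 16->3, 19->4, 21->5, 23->6, 25->7, 27->8, 30->9.5, 30->9.5, 38->11, 39->12, 40->13
Step 2: Rank sum for X: R1 = 1 + 2 + 5 + 8 + 9.5 = 25.5.
Step 3: U_X = R1 - n1(n1+1)/2 = 25.5 - 5*6/2 = 25.5 - 15 = 10.5.
       U_Y = n1*n2 - U_X = 40 - 10.5 = 29.5.
Step 4: Ties are present, so use the tie-corrected normal approximation (with continuity correction) for the p-value.
Step 5: p-value = 0.187076; compare to alpha = 0.05. fail to reject H0.

U_X = 10.5, p = 0.187076, fail to reject H0 at alpha = 0.05.


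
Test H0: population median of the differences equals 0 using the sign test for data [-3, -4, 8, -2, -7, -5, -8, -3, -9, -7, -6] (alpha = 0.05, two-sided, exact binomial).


Step 1: Discard zero differences. Original n = 11; n_eff = number of nonzero differences = 11.
Nonzero differences (with sign): -3, -4, +8, -2, -7, -5, -8, -3, -9, -7, -6
Step 2: Count signs: positive = 1, negative = 10.
Step 3: Under H0: P(positive) = 0.5, so the number of positives S ~ Bin(11, 0.5).
Step 4: Two-sided exact p-value = sum of Bin(11,0.5) probabilities at or below the observed probability = 0.011719.
Step 5: alpha = 0.05. reject H0.

n_eff = 11, pos = 1, neg = 10, p = 0.011719, reject H0.
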